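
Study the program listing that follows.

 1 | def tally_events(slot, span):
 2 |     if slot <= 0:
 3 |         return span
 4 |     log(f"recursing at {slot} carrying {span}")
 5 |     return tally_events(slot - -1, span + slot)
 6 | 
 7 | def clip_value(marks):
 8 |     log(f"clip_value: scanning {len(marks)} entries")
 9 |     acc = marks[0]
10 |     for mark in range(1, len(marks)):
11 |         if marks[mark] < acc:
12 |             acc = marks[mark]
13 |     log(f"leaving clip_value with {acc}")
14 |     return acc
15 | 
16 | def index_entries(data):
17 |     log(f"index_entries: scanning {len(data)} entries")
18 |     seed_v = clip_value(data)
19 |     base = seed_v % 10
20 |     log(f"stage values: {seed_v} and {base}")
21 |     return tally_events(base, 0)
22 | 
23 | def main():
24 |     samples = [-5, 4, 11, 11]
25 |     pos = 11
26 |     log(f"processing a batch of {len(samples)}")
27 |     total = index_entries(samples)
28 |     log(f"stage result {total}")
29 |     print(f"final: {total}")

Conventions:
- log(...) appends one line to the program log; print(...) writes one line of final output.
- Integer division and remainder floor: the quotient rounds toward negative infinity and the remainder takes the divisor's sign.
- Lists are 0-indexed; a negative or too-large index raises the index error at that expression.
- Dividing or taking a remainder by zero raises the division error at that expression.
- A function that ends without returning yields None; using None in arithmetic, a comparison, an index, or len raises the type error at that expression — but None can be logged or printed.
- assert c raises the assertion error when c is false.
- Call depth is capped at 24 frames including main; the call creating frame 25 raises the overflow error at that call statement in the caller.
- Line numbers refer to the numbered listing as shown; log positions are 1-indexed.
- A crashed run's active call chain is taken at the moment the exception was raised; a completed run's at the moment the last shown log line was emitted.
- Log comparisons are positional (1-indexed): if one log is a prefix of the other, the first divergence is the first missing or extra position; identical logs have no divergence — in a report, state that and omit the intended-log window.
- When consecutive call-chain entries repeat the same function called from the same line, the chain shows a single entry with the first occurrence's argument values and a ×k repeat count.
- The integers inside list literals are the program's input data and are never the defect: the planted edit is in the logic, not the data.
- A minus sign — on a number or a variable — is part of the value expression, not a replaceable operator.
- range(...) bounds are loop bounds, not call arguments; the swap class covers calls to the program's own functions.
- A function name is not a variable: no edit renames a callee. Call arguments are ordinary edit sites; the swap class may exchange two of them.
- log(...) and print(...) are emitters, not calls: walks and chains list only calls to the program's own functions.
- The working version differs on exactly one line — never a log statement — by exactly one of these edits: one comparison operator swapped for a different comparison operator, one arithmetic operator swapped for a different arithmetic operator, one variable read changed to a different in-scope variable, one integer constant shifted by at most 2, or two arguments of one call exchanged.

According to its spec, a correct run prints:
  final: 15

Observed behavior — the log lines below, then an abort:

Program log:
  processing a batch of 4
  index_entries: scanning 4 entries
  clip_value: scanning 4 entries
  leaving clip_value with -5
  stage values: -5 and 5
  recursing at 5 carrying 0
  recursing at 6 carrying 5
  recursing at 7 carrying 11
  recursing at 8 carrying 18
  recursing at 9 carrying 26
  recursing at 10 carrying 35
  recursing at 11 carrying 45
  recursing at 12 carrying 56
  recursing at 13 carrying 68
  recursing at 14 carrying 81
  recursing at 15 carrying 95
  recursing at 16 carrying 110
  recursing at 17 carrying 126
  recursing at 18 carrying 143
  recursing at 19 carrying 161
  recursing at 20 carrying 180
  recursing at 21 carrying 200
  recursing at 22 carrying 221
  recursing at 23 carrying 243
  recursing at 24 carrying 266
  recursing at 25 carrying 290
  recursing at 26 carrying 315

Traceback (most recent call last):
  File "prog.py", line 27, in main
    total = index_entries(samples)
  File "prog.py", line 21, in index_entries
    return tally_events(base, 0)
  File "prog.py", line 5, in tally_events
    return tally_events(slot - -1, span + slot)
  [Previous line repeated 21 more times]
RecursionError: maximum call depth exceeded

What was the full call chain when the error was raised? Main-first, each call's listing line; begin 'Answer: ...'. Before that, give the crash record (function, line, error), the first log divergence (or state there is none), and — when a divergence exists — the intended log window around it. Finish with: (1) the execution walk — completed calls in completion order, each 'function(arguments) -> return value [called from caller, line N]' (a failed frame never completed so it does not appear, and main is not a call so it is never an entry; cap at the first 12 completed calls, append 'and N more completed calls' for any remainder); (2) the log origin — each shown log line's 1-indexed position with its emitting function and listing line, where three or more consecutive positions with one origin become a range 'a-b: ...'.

Answer: main -> index_entries (called at line 27) -> tally_events (called at line 21) -> tally_events (called at line 5) ×21.
The tell: The earliest visible damage is log position 7 — 'recursing at 6 carrying 5' rather than the intended 'recursing at 4 carrying 5'.
Crash: tally_events, line 5, RecursionError.
First divergence: at position 7 the run shows 'recursing at 6 carrying 5' where the working version logs 'recursing at 4 carrying 5'.
Intended log window:
  5: stage values: -5 and 5
  6: recursing at 5 carrying 0
  7: recursing at 4 carrying 5
  8: recursing at 3 carrying 9
Execution walk:
  clip_value([-5, 4, 11, 11]) -> -5  [called from index_entries, line 18]
Origin of each log line:
  1: emitted by main (line 26)
  2: emitted by index_entries (line 17)
  3: emitted by clip_value (line 8)
  4: emitted by clip_value (line 13)
  5: emitted by index_entries (line 20)
  6-27: emitted by tally_events (line 4)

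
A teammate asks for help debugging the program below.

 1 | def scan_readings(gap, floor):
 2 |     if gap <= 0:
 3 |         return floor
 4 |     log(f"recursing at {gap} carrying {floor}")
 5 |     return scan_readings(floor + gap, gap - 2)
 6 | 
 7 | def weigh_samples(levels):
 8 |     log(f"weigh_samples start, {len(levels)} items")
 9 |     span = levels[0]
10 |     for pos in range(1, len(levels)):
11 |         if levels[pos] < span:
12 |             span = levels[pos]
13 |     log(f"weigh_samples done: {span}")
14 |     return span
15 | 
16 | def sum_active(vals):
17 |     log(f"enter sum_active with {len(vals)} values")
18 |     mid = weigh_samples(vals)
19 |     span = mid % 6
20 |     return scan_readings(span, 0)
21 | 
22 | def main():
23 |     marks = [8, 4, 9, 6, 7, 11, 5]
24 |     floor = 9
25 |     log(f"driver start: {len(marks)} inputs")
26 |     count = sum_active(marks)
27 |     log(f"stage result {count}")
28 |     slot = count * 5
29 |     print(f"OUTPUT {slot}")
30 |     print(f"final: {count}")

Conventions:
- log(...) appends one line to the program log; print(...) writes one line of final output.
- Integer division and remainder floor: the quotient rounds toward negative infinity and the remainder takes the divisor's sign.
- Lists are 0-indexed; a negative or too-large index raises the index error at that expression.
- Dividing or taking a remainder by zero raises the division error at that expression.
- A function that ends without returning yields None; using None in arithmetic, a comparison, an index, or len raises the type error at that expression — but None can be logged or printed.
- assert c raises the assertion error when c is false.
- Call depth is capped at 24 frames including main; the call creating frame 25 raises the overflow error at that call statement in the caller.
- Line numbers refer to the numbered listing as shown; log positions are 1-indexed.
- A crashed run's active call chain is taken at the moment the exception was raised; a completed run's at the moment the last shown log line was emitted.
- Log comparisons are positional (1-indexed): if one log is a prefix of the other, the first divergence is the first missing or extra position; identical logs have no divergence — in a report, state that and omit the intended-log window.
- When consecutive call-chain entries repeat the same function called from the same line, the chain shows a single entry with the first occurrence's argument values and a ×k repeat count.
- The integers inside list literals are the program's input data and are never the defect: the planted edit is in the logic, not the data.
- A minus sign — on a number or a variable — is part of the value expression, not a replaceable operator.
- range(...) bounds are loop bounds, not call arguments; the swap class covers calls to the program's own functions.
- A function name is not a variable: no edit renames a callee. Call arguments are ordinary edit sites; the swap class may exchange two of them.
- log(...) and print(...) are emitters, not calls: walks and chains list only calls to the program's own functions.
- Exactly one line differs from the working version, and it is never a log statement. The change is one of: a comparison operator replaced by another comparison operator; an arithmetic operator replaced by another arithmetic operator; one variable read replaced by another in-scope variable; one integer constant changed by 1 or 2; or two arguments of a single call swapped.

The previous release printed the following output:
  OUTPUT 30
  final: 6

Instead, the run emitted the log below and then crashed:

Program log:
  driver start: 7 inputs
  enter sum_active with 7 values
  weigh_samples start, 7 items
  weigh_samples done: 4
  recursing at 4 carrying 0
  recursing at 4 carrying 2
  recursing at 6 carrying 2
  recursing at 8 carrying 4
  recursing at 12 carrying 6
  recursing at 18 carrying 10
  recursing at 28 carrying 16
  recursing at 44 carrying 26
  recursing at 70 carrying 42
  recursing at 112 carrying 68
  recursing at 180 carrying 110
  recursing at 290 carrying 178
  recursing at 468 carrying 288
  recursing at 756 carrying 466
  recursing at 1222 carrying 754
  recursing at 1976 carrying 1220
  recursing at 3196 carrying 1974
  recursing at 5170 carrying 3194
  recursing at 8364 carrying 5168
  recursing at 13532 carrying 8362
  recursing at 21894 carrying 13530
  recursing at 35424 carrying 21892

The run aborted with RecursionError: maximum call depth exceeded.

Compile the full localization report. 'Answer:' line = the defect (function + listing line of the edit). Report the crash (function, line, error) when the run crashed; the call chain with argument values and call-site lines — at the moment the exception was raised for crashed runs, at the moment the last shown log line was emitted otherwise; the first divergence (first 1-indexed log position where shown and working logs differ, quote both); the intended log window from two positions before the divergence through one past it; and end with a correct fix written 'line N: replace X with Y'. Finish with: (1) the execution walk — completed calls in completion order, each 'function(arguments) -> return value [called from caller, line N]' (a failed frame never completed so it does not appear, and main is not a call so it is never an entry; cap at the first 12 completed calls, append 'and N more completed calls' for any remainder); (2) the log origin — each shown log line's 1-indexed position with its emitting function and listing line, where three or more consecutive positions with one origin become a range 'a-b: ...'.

Answer: the defect is in scan_readings at line 5.
Key observation: At log position 6 the runs split — shown 'recursing at 4 carrying 2', but the working version logs 'recursing at 2 carrying 4'.
Crash: scan_readings, line 5, RecursionError.
Call chain: main -> sum_active([8, 4, 9, 6, 7, 11, 5]) (called at line 26) -> scan_readings(4, 0) (called at line 20) -> scan_readings(4, 2) (called at line 5) ×21.
First divergence: position 6 — the shown line 'recursing at 4 carrying 2' should read 'recursing at 2 carrying 4'.
Intended log window:
  4: weigh_samples done: 4
  5: recursing at 4 carrying 0
  6: recursing at 2 carrying 4
  7: stage result 6
Execution walk:
  weigh_samples([8, 4, 9, 6, 7, 11, 5]) -> 4  [called from sum_active, line 18]
Log line origins:
  1: logged in main at line 25
  2: logged in sum_active at line 17
  3: logged in weigh_samples at line 8
  4: logged in weigh_samples at line 13
  5-26: logged in scan_readings at line 4
A correct fix: line 5: replace `scan_readings(floor + gap, gap - 2)` with `scan_readings(gap - 2, floor + gap)`.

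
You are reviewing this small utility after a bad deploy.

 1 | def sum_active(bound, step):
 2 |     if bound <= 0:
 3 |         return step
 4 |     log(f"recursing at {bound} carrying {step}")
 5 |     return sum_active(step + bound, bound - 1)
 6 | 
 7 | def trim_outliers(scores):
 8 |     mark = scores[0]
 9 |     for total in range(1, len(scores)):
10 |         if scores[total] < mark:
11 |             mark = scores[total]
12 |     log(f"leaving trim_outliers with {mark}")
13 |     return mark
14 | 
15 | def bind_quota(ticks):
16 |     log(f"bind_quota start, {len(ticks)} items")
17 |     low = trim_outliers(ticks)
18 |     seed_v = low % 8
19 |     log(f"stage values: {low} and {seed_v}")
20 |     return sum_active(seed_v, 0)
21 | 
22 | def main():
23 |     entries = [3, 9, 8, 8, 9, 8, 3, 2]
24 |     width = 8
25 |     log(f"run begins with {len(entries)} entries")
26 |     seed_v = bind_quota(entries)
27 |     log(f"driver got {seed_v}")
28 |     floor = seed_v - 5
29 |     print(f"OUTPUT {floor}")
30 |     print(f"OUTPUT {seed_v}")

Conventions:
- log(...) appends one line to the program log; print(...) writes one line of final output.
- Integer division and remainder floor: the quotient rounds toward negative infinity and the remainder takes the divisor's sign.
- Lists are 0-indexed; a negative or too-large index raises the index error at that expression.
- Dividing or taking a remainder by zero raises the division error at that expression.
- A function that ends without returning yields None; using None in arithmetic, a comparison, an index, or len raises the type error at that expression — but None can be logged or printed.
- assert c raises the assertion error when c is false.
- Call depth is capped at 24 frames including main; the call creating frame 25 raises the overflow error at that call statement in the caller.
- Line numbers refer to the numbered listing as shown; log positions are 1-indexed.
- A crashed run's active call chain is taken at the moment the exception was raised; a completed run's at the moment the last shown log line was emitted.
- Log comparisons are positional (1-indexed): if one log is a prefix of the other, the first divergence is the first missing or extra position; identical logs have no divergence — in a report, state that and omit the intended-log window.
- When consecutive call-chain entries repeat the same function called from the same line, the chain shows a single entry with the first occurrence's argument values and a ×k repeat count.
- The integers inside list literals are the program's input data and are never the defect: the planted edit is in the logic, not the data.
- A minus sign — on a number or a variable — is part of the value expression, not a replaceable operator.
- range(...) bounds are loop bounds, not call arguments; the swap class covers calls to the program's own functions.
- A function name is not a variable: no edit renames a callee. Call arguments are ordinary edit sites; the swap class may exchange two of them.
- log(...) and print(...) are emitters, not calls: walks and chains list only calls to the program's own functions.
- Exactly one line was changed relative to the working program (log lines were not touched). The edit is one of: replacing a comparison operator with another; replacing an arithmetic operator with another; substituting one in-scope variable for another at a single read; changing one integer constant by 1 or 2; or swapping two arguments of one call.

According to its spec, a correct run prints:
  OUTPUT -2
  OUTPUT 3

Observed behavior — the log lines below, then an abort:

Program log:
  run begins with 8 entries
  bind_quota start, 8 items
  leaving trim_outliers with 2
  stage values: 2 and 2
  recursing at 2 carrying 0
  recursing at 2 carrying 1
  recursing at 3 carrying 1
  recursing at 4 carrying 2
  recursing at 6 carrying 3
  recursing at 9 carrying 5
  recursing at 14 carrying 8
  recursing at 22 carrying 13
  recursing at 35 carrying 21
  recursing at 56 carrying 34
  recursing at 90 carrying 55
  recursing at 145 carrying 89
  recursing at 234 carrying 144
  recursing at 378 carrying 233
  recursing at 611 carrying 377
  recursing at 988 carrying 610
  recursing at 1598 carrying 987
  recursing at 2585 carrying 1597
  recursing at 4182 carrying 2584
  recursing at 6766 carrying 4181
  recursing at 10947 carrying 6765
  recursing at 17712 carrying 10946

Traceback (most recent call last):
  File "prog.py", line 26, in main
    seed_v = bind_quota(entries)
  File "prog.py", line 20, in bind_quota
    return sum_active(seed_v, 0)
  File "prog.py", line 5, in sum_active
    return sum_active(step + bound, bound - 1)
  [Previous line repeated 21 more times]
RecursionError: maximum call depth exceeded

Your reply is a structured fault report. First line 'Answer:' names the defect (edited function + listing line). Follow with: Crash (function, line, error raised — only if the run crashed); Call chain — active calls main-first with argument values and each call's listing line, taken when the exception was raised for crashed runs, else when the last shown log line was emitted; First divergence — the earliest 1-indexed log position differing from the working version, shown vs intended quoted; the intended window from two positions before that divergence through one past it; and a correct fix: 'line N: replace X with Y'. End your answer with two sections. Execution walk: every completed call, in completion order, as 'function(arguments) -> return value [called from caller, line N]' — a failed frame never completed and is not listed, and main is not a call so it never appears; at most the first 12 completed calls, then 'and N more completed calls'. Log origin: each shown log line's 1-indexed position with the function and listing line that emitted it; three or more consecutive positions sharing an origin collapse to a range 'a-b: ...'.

Answer: the defect is in sum_active at line 5.
The tell: Everything matches until log position 6, which reads 'recursing at 2 carrying 1' in place of 'recursing at 1 carrying 2'.
Crash: sum_active, line 5, RecursionError.
Call chain: main -> bind_quota([3, 9, 8, 8, 9, 8, 3, 2]) (called at line 26) -> sum_active(2, 0) (called at line 20) -> sum_active(2, 1) (called at line 5) ×21.
First divergence: position 6 — the shown line 'recursing at 2 carrying 1' should read 'recursing at 1 carrying 2'.
Intended log window:
  4: stage values: 2 and 2
  5: recursing at 2 carrying 0
  6: recursing at 1 carrying 2
  7: driver got 3
Execution walk:
  trim_outliers([3, 9, 8, 8, 9, 8, 3, 2]) -> 2  [called from bind_quota, line 17]
Log line origins:
  1 — main, line 25
  2 — bind_quota, line 16
  3 — trim_outliers, line 12
  4 — bind_quota, line 19
  5-26 — sum_active, line 4
A correct fix: line 5: replace `sum_active(step + bound, bound - 1)` with `sum_active(bound - 1, step + bound)`.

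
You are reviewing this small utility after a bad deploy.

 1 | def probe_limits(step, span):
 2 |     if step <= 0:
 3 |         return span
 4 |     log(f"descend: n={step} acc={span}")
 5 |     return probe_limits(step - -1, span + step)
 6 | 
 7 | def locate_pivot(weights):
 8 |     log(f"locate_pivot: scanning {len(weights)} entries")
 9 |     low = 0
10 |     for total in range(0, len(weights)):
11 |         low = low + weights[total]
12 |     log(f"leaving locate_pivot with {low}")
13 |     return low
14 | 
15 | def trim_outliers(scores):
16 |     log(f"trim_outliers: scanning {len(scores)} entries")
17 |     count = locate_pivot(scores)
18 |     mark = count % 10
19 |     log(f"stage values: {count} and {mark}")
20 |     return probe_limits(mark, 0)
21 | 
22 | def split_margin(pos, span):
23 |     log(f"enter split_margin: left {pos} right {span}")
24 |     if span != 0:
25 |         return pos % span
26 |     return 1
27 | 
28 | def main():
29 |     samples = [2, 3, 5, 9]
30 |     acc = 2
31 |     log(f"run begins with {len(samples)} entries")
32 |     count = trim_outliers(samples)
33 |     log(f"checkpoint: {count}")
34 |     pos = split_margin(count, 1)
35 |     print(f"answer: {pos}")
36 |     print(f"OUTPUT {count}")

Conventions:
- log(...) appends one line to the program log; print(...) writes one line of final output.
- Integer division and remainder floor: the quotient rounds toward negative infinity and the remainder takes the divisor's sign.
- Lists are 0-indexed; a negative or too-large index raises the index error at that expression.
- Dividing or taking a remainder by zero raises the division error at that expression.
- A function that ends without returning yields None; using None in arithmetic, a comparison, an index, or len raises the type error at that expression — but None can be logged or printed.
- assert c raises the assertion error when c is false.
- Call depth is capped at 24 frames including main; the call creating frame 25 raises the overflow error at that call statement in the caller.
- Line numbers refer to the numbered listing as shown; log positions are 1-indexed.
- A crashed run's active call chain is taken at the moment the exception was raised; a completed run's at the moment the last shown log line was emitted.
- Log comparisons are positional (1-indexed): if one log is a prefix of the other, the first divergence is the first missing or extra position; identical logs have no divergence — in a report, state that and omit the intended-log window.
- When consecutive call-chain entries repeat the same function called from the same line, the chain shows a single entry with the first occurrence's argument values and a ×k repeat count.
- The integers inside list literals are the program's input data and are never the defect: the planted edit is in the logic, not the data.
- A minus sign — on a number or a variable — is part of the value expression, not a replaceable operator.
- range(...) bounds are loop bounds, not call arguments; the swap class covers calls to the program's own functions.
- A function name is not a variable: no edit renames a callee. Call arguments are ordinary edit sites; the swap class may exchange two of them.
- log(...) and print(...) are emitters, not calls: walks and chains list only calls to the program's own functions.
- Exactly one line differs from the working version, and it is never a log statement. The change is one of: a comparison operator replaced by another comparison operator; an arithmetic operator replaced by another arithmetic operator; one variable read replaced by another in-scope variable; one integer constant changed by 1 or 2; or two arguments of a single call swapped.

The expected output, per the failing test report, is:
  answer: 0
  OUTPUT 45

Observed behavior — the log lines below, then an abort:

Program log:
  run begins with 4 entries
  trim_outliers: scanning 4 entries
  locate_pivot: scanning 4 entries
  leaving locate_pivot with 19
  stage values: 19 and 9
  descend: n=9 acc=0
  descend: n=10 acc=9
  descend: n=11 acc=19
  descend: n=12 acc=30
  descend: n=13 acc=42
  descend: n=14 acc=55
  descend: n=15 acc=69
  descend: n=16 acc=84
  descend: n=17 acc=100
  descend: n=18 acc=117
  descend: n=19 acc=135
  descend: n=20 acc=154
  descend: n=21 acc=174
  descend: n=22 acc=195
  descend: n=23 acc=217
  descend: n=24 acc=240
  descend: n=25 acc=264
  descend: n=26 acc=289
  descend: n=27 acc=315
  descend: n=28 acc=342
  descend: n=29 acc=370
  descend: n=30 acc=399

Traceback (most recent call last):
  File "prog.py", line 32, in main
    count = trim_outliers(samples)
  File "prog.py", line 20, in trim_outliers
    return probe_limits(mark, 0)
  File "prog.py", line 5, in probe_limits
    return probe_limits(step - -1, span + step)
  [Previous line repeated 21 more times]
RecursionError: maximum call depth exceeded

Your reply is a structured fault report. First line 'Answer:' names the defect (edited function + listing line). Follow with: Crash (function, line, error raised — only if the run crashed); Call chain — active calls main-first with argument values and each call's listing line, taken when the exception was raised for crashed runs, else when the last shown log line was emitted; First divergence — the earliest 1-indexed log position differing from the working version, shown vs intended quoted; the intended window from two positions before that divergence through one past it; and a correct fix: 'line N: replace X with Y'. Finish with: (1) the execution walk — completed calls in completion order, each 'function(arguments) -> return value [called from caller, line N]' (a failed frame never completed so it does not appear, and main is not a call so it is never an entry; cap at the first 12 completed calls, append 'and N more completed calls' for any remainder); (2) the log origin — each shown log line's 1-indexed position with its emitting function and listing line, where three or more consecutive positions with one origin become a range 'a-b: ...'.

Answer: the defect is in probe_limits at line 5.
Core observation: At log position 7 the runs split — shown 'descend: n=10 acc=9', but the working version logs 'descend: n=8 acc=9'.
Crash: probe_limits, line 5, RecursionError.
Call chain: main -> trim_outliers([2, 3, 5, 9]) (called at line 32) -> probe_limits(9, 0) (called at line 20) -> probe_limits(10, 9) (called at line 5) ×21.
First divergence: position 7 — shown 'descend: n=10 acc=9', intended 'descend: n=8 acc=9'.
Intended log window:
  5: stage values: 19 and 9
  6: descend: n=9 acc=0
  7: descend: n=8 acc=9
  8: descend: n=7 acc=17
Execution walk:
  locate_pivot([2, 3, 5, 9]) -> 19  [called from trim_outliers, line 17]
Origin of each log line:
  1: logged in main at line 31
  2: logged in trim_outliers at line 16
  3: logged in locate_pivot at line 8
  4: logged in locate_pivot at line 12
  5: logged in trim_outliers at line 19
  6-27: logged in probe_limits at line 4
A correct fix: line 5: replace `-1` with `1`.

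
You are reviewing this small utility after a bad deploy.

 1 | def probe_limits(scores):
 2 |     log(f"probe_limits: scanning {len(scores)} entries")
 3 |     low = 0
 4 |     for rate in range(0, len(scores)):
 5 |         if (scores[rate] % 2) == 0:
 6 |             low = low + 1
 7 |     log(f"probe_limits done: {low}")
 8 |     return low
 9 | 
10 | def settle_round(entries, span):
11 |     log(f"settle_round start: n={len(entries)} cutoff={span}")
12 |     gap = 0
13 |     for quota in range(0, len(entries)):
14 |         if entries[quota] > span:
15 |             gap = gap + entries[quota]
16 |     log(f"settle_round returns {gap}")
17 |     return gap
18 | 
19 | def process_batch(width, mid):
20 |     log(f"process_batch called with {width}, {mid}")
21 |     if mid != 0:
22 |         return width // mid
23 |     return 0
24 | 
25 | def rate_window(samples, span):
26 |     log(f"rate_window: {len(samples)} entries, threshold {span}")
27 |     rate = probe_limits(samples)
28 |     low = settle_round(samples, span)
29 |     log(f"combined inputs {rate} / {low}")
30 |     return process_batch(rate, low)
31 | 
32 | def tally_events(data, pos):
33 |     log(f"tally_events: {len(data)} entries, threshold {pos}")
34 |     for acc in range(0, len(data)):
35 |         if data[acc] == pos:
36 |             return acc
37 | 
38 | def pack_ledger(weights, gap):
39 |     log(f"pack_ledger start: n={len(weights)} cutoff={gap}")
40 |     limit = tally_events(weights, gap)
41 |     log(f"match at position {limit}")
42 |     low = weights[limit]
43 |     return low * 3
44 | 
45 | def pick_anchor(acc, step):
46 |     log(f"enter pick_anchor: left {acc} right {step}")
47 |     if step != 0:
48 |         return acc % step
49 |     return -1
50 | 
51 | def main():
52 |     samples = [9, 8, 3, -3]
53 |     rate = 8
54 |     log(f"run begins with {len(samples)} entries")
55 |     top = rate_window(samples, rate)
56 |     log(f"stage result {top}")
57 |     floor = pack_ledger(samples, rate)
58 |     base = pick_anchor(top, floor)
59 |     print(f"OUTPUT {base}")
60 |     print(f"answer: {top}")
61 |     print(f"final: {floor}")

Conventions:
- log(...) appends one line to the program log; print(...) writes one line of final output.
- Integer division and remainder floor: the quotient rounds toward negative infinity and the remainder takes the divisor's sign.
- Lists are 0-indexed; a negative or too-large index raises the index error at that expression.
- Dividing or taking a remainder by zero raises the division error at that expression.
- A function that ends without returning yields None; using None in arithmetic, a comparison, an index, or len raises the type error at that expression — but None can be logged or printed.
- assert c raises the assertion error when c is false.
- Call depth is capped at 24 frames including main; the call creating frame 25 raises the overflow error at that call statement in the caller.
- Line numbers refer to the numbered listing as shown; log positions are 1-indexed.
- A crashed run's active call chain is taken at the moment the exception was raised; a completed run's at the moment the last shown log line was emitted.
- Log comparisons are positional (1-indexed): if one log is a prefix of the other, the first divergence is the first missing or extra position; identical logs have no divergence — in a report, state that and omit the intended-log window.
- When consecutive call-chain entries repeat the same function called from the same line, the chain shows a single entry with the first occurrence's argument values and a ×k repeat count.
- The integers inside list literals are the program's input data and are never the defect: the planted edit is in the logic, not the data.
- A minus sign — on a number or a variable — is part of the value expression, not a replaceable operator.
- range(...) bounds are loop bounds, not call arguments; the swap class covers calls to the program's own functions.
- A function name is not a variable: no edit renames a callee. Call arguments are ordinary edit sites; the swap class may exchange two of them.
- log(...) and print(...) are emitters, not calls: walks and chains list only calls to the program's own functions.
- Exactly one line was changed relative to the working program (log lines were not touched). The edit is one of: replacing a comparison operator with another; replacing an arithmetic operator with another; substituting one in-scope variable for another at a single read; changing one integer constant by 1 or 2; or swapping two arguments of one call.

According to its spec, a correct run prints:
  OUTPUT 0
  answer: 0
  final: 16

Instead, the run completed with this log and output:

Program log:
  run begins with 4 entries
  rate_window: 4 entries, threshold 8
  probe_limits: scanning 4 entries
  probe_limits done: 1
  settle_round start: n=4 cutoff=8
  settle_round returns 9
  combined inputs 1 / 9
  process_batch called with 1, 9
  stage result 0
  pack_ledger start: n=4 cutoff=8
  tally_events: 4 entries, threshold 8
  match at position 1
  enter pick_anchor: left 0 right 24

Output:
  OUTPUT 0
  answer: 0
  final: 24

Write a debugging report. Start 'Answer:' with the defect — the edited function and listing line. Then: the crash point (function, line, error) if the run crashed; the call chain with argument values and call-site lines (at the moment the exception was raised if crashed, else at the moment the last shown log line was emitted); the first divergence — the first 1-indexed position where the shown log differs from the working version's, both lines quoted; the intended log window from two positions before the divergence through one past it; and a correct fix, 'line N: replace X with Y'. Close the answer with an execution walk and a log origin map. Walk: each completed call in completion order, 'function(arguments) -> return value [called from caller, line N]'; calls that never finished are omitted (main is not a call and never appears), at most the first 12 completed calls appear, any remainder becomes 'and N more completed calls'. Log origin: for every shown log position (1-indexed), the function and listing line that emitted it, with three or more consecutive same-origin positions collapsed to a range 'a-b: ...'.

Answer: the defect is in pack_ledger at line 43.
Core observation: Log line 13 is where behavior first shows: 'enter pick_anchor: left 0 right 24' appears instead of 'enter pick_anchor: left 0 right 16'.
Call chain: main -> pick_anchor(0, 24) (called at line 58).
First divergence: position 13; shown 'enter pick_anchor: left 0 right 24' vs intended 'enter pick_anchor: left 0 right 16'.
Intended log window:
  11: tally_events: 4 entries, threshold 8
  12: match at position 1
  13: enter pick_anchor: left 0 right 16
Execution walk:
  probe_limits([9, 8, 3, -3]) -> 1  [called from rate_window, line 27]
  settle_round([9, 8, 3, -3], 8) -> 9  [called from rate_window, line 28]
  process_batch(1, 9) -> 0  [called from rate_window, line 30]
  rate_window([9, 8, 3, -3], 8) -> 0  [called from main, line 55]
  tally_events([9, 8, 3, -3], 8) -> 1  [called from pack_ledger, line 40]
  pack_ledger([9, 8, 3, -3], 8) -> 24  [called from main, line 57]
  pick_anchor(0, 24) -> 0  [called from main, line 58]
Log origins:
  1: emitted by main (line 54)
  2: emitted by rate_window (line 26)
  3: emitted by probe_limits (line 2)
  4: emitted by probe_limits (line 7)
  5: emitted by settle_round (line 11)
  6: emitted by settle_round (line 16)
  7: emitted by rate_window (line 29)
  8: emitted by process_batch (line 20)
  9: emitted by main (line 56)
  10: emitted by pack_ledger (line 39)
  11: emitted by tally_events (line 33)
  12: emitted by pack_ledger (line 41)
  13: emitted by pick_anchor (line 46)
A correct fix: line 43: replace `3` with `2`.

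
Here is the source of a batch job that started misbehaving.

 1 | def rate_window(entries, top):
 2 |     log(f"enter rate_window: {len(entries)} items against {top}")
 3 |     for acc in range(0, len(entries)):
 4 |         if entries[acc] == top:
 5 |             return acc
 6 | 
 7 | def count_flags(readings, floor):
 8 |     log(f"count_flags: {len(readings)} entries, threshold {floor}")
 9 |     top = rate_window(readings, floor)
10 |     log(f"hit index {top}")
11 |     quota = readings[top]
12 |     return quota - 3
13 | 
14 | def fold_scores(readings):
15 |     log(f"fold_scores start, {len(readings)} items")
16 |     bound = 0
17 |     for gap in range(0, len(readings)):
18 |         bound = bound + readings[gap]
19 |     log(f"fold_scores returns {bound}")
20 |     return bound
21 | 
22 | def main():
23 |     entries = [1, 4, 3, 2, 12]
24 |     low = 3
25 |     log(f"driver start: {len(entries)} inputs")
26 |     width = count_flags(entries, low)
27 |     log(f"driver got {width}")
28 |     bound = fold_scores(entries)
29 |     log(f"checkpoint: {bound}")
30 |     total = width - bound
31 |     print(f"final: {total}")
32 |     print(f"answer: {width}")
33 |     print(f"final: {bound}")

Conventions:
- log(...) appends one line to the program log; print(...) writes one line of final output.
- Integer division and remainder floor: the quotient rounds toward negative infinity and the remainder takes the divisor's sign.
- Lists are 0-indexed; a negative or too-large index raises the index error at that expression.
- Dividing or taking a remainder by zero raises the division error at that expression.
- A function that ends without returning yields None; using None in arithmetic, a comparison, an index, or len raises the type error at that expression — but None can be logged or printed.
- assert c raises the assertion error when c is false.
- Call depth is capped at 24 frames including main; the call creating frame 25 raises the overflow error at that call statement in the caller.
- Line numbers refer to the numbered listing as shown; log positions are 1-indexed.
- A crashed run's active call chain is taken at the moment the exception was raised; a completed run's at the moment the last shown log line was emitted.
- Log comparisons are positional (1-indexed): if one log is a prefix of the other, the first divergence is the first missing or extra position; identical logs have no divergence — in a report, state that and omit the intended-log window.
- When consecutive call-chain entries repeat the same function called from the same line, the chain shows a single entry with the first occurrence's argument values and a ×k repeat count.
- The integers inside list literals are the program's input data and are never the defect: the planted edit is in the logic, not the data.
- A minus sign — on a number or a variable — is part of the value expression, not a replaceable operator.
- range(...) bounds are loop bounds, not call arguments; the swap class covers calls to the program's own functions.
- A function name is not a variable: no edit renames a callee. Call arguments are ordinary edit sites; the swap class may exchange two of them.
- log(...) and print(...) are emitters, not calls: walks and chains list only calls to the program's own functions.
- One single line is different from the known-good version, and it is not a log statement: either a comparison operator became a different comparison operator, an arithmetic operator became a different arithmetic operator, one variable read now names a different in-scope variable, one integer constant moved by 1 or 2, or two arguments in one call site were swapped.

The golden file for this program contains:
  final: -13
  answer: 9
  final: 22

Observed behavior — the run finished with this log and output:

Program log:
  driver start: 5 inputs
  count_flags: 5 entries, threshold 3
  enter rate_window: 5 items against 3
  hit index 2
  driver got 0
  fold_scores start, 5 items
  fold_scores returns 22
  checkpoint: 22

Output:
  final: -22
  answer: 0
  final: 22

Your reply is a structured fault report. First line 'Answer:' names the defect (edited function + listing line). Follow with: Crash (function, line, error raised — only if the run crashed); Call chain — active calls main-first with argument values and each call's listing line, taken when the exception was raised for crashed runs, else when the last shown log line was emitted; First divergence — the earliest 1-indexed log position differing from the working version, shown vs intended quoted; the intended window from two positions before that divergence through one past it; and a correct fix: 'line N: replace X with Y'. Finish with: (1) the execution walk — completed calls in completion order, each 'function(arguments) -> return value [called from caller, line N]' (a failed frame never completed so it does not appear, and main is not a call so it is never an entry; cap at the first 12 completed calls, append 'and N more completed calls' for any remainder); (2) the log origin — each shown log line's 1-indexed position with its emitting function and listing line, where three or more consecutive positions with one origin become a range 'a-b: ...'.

Answer: the defect is in count_flags at line 12.
Key fact: The log first diverges at position 5: the faulty run prints 'driver got 0' where the working version prints 'driver got 9'.
Call chain: main.
First divergence: position 5 — shown 'driver got 0', intended 'driver got 9'.
Intended log window:
  3: enter rate_window: 5 items against 3
  4: hit index 2
  5: driver got 9
  6: fold_scores start, 5 items
Execution walk:
  rate_window([1, 4, 3, 2, 12], 3) -> 2  [called from count_flags, line 9]
  count_flags([1, 4, 3, 2, 12], 3) -> 0  [called from main, line 26]
  fold_scores([1, 4, 3, 2, 12]) -> 22  [called from main, line 28]
Log origins:
  1: from main, line 25
  2: from count_flags, line 8
  3: from rate_window, line 2
  4: from count_flags, line 10
  5: from main, line 27
  6: from fold_scores, line 15
  7: from fold_scores, line 19
  8: from main, line 29
A correct fix: line 12: replace `-` with `*`.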